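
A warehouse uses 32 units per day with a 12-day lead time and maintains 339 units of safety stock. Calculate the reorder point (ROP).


Formula: ROP = (Daily Demand * Lead Time) + Safety Stock
Demand during lead time = 32 * 12 = 384 units
ROP = 384 + 339 = 723 units

723 units


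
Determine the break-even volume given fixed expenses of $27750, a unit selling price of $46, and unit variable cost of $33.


Formula: BEQ = Fixed Costs / (Price - Variable Cost)
Contribution margin = $46 - $33 = $13/unit
BEQ = ceil($27750 / $13/unit) = ceil(2134.62) = 2135 units

2135 units


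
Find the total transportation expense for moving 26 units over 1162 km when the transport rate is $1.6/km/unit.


TC = dist * cost * units = 1162 * 1.6 * 26 = $48339.20

$48339.20


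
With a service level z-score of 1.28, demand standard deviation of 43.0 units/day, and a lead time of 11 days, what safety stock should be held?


Formula: SS = z * sigma_d * sqrt(LT)
sqrt(LT) = sqrt(11) = 3.3166
SS = 1.28 * 43.0 * 3.3166
SS = 182.5 units

182.5 units


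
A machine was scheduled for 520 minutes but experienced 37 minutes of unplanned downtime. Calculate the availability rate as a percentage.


Formula: Availability = (Planned Time - Downtime) / Planned Time * 100
Uptime = 520 - 37 = 483 min
Availability = 483 / 520 * 100 = 92.9%

92.9%


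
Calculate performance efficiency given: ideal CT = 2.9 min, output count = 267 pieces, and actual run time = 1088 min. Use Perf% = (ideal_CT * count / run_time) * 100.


Formula: Performance = (Ideal CT * Total Count) / Run Time * 100
Ideal output time = 2.9 * 267 = 774.3 min
Performance = 774.3 / 1088 * 100 = 71.2%

71.2%


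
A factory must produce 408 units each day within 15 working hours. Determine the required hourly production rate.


Formula: Production Rate = Daily Demand / Available Hours
Rate = 408 units/day / 15 hours/day
Rate = 27.2 units/hour

27.2 units/hour


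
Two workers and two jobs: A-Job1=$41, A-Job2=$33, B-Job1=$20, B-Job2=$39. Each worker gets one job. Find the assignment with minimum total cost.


Option 1: A->1 + B->2 = $41 + $39 = $80
Option 2: A->2 + B->1 = $33 + $20 = $53
Min cost = min($80, $53) = $53

$53


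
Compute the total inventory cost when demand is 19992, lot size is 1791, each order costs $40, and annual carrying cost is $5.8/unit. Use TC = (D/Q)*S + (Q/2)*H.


TC = 19992/1791 * 40 + 1791/2 * 5.8

$5640.40


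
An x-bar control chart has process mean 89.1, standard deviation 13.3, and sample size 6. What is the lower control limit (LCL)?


LCL = 89.1 - 3 * 13.3 / sqrt(6)

72.81


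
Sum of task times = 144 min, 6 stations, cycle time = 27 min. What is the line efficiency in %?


Formula: Efficiency = Sum of Task Times / (N_stations * CT) * 100
Total station capacity = 6 stations * 27 min = 162 min
Efficiency = 144 / 162 * 100 = 88.9%

88.9%


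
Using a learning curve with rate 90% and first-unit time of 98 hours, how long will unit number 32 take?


Formula: T_n = T_1 * (learning_rate)^(log2(n)) where learning_rate = rate/100
Doublings = log2(32) = 5
T_n = 98 * 0.9^5
T_n = 98 * 0.5905 = 57.9 hours

57.9 hours


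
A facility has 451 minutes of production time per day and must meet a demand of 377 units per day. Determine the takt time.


Formula: Takt Time = Available Production Time / Customer Demand
Takt = 451 min/day / 377 units/day
Takt = 1.2 min/unit

1.2 min/unit


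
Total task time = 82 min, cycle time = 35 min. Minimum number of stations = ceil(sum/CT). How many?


Formula: N_min = ceil(Sum of Task Times / Cycle Time)
N_min = ceil(82 min / 35 min) = ceil(2.3429)
N_min = 3 stations

3


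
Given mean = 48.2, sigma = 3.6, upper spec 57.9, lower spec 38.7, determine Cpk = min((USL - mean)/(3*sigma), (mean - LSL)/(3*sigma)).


Cpu = (57.9 - 48.2) / (3 * 3.6) = 0.9
Cpl = (48.2 - 38.7) / (3 * 3.6) = 0.88
Cpk = min(0.9, 0.88) = 0.88

0.88


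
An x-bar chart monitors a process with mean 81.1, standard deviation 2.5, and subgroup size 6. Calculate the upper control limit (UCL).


UCL = 81.1 + 3 * 2.5 / sqrt(6)

84.16


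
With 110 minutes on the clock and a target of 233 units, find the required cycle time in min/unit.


Formula: CT = Available Time / Number of Units
CT = 110 min / 233 units
CT = 0.47 min/unit

0.47 min/unit


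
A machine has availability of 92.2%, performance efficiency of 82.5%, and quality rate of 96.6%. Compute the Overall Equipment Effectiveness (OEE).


Formula: OEE = Availability * Performance * Quality / 10000
A * P = 92.2% * 82.5% / 100 = 76.07%
OEE = 76.07% * 96.6% / 100 = 73.5%

73.5%


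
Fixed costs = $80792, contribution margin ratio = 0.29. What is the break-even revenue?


Formula: BER = Fixed Costs / Contribution Margin Ratio
BER = $80792 / 0.29
BER = $278593.10 (to the nearest cent)

$278593.10


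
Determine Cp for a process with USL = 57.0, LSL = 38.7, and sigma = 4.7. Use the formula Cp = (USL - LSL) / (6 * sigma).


Cp = (57.0 - 38.7) / (6 * 4.7)

0.65


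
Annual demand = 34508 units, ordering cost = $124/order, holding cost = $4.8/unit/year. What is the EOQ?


Formula: EOQ = sqrt(2 * D * S / H)
Numerator: 2 * 34508 * 124 = 8557984
2DS/H = 8557984 / 4.8 = 1782913.3
EOQ = sqrt(1782913.3) = 1335.3 units

1335.3 units


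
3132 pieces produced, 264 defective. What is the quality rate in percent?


Formula: Quality Rate = Good Pieces / Total Pieces * 100
Good pieces = 3132 - 264 = 2868
QR = 2868 / 3132 * 100 = 91.6%

91.6%


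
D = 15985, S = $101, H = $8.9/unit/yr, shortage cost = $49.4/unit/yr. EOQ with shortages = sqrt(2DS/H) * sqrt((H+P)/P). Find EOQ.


Formula: EOQ* = sqrt(2DS/H) * sqrt((H+P)/P)
Base EOQ = sqrt(2*15985*101/8.9) = 602.33 units
Correction = sqrt((8.9+49.4)/49.4) = 1.08635
EOQ* = 602.33 * 1.08635 = 654.3 units

654.3 units


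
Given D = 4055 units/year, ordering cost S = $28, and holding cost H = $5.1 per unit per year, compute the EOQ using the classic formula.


Formula: EOQ = sqrt(2 * D * S / H)
Numerator: 2 * 4055 * 28 = 227080
2DS/H = 227080 / 5.1 = 44525.5
EOQ = sqrt(44525.5) = 211.0 units

211.0 units


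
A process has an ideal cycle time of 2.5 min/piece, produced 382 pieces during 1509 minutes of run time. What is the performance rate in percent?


Formula: Performance = (Ideal CT * Total Count) / Run Time * 100
Ideal output time = 2.5 * 382 = 955.0 min
Performance = 955.0 / 1509 * 100 = 63.3%

63.3%


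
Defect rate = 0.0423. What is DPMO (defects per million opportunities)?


DPMO = defect_rate * 1000000 = 0.0423 * 1000000

42300


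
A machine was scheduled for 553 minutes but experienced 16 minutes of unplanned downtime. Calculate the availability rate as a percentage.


Formula: Availability = (Planned Time - Downtime) / Planned Time * 100
Uptime = 553 - 16 = 537 min
Availability = 537 / 553 * 100 = 97.1%

97.1%


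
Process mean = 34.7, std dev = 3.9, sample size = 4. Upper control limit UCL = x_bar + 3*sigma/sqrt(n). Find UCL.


UCL = 34.7 + 3 * 3.9 / sqrt(4)

40.55


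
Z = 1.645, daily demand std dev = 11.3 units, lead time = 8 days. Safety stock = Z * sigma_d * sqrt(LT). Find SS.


Formula: SS = z * sigma_d * sqrt(LT)
sqrt(LT) = sqrt(8) = 2.8284
SS = 1.645 * 11.3 * 2.8284
SS = 52.6 units

52.6 units


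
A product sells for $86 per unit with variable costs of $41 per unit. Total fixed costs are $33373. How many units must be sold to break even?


Formula: BEQ = Fixed Costs / (Price - Variable Cost)
Contribution margin = $86 - $41 = $45/unit
BEQ = ceil($33373 / $45/unit) = ceil(741.62) = 742 units

742 units


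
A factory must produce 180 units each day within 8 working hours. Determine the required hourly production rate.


Formula: Production Rate = Daily Demand / Available Hours
Rate = 180 units/day / 8 hours/day
Rate = 22.5 units/hour

22.5 units/hour


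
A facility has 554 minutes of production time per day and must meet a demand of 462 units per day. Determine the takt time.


Formula: Takt Time = Available Production Time / Customer Demand
Takt = 554 min/day / 462 units/day
Takt = 1.2 min/unit

1.2 min/unit


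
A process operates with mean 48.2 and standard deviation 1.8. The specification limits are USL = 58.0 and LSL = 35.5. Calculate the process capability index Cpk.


Cpu = (58.0 - 48.2) / (3 * 1.8) = 1.81
Cpl = (48.2 - 35.5) / (3 * 1.8) = 2.35
Cpk = min(1.81, 2.35) = 1.81

1.81


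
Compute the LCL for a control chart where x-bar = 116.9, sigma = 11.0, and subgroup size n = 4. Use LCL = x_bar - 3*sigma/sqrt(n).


LCL = 116.9 - 3 * 11.0 / sqrt(4)

100.4


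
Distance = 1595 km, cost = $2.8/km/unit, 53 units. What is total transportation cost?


TC = dist * cost * units = 1595 * 2.8 * 53 = $236698.00

$236698.00


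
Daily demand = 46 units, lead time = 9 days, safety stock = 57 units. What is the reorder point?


Formula: ROP = (Daily Demand * Lead Time) + Safety Stock
Demand during lead time = 46 * 9 = 414 units
ROP = 414 + 57 = 471 units

471 units


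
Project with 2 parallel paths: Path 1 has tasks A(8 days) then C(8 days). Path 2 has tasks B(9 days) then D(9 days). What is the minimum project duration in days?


Path 1 = 8 + 8 = 16 days
Path 2 = 9 + 9 = 18 days
Duration = max(16, 18) = 18 days

18 days


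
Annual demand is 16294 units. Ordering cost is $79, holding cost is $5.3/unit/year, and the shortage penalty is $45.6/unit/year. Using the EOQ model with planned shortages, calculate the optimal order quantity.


Formula: EOQ* = sqrt(2DS/H) * sqrt((H+P)/P)
Base EOQ = sqrt(2*16294*79/5.3) = 696.95 units
Correction = sqrt((5.3+45.6)/45.6) = 1.05652
EOQ* = 696.95 * 1.05652 = 736.3 units

736.3 units


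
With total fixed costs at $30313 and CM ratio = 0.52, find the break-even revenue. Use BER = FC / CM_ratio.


Formula: BER = Fixed Costs / Contribution Margin Ratio
BER = $30313 / 0.52
BER = $58294.23 (to the nearest cent)

$58294.23


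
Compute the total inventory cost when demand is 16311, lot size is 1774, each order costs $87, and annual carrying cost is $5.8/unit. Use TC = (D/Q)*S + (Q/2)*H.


TC = 16311/1774 * 87 + 1774/2 * 5.8

$5944.52


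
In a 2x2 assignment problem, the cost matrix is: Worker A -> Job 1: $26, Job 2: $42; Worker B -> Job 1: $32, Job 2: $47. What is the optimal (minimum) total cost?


Option 1: A->1 + B->2 = $26 + $47 = $73
Option 2: A->2 + B->1 = $42 + $32 = $74
Min cost = min($73, $74) = $73

$73


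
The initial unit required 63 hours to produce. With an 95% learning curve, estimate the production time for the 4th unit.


Formula: T_n = T_1 * (learning_rate)^(log2(n)) where learning_rate = rate/100
Doublings = log2(4) = 2
T_n = 63 * 0.95^2
T_n = 63 * 0.9025 = 56.9 hours

56.9 hours


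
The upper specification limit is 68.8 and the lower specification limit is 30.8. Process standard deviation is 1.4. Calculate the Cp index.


Cp = (68.8 - 30.8) / (6 * 1.4)

4.52


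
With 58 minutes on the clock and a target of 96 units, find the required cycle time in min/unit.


Formula: CT = Available Time / Number of Units
CT = 58 min / 96 units
CT = 0.6 min/unit

0.6 min/unit


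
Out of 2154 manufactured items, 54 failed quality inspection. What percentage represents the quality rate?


Formula: Quality Rate = Good Pieces / Total Pieces * 100
Good pieces = 2154 - 54 = 2100
QR = 2100 / 2154 * 100 = 97.5%

97.5%


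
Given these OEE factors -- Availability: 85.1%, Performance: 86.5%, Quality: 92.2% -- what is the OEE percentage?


Formula: OEE = Availability * Performance * Quality / 10000
A * P = 85.1% * 86.5% / 100 = 73.61%
OEE = 73.61% * 92.2% / 100 = 67.9%

67.9%


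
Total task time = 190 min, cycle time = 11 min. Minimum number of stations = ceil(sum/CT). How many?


Formula: N_min = ceil(Sum of Task Times / Cycle Time)
N_min = ceil(190 min / 11 min) = ceil(17.2727)
N_min = 18 stations

18


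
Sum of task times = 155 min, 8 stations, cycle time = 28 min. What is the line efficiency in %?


Formula: Efficiency = Sum of Task Times / (N_stations * CT) * 100
Total station capacity = 8 stations * 28 min = 224 min
Efficiency = 155 / 224 * 100 = 69.2%

69.2%


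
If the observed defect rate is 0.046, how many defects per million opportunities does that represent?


DPMO = defect_rate * 1000000 = 0.046 * 1000000

46000


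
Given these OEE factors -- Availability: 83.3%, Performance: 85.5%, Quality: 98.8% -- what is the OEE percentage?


Formula: OEE = Availability * Performance * Quality / 10000
A * P = 83.3% * 85.5% / 100 = 71.22%
OEE = 71.22% * 98.8% / 100 = 70.4%

70.4%


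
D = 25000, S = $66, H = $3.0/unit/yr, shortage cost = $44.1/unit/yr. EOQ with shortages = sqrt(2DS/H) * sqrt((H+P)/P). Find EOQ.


Formula: EOQ* = sqrt(2DS/H) * sqrt((H+P)/P)
Base EOQ = sqrt(2*25000*66/3.0) = 1048.81 units
Correction = sqrt((3.0+44.1)/44.1) = 1.03345
EOQ* = 1048.81 * 1.03345 = 1083.9 units

1083.9 units


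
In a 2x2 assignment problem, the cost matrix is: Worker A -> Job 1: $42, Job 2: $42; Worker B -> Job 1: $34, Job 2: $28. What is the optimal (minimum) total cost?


Option 1: A->1 + B->2 = $42 + $28 = $70
Option 2: A->2 + B->1 = $42 + $34 = $76
Min cost = min($70, $76) = $70

$70


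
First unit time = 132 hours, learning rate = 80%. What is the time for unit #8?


Formula: T_n = T_1 * (learning_rate)^(log2(n)) where learning_rate = rate/100
Doublings = log2(8) = 3
T_n = 132 * 0.8^3
T_n = 132 * 0.512 = 67.6 hours

67.6 hours


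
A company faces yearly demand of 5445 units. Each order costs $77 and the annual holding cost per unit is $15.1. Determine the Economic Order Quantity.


Formula: EOQ = sqrt(2 * D * S / H)
Numerator: 2 * 5445 * 77 = 838530
2DS/H = 838530 / 15.1 = 55531.8
EOQ = sqrt(55531.8) = 235.7 units

235.7 units


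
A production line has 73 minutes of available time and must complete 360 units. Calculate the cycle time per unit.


Formula: CT = Available Time / Number of Units
CT = 73 min / 360 units
CT = 0.2 min/unit

0.2 min/unit


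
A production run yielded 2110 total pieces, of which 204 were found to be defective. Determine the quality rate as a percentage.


Formula: Quality Rate = Good Pieces / Total Pieces * 100
Good pieces = 2110 - 204 = 1906
QR = 1906 / 2110 * 100 = 90.3%

90.3%


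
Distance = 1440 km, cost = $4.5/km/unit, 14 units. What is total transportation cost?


TC = dist * cost * units = 1440 * 4.5 * 14 = $90720.00

$90720.00


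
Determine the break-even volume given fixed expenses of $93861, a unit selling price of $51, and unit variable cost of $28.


Formula: BEQ = Fixed Costs / (Price - Variable Cost)
Contribution margin = $51 - $28 = $23/unit
BEQ = ceil($93861 / $23/unit) = ceil(4080.91) = 4081 units

4081 units


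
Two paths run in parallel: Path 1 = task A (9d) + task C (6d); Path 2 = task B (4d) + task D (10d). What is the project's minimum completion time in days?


Path 1 = 9 + 6 = 15 days
Path 2 = 4 + 10 = 14 days
Duration = max(15, 14) = 15 days

15 days


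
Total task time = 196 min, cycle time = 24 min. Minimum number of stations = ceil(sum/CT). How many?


Formula: N_min = ceil(Sum of Task Times / Cycle Time)
N_min = ceil(196 min / 24 min) = ceil(8.1667)
N_min = 9 stations

9


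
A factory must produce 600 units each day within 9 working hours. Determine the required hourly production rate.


Formula: Production Rate = Daily Demand / Available Hours
Rate = 600 units/day / 9 hours/day
Rate = 66.7 units/hour

66.7 units/hour


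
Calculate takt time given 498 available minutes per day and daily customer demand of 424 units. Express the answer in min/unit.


Formula: Takt Time = Available Production Time / Customer Demand
Takt = 498 min/day / 424 units/day
Takt = 1.17 min/unit

1.17 min/unit


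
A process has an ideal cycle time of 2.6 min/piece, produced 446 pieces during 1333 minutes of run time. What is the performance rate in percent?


Formula: Performance = (Ideal CT * Total Count) / Run Time * 100
Ideal output time = 2.6 * 446 = 1159.6 min
Performance = 1159.6 / 1333 * 100 = 87.0%

87.0%


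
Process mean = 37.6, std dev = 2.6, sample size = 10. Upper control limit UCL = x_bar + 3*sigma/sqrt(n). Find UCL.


UCL = 37.6 + 3 * 2.6 / sqrt(10)

40.07


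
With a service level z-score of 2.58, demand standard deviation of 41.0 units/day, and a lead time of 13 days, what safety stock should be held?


Formula: SS = z * sigma_d * sqrt(LT)
sqrt(LT) = sqrt(13) = 3.6056
SS = 2.58 * 41.0 * 3.6056
SS = 381.4 units

381.4 units


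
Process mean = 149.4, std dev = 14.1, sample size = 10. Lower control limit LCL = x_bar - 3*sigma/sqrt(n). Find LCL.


LCL = 149.4 - 3 * 14.1 / sqrt(10)

136.02


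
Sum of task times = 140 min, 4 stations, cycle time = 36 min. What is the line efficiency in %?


Formula: Efficiency = Sum of Task Times / (N_stations * CT) * 100
Total station capacity = 4 stations * 36 min = 144 min
Efficiency = 140 / 144 * 100 = 97.2%

97.2%


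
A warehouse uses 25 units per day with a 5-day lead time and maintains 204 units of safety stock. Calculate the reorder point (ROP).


Formula: ROP = (Daily Demand * Lead Time) + Safety Stock
Demand during lead time = 25 * 5 = 125 units
ROP = 125 + 204 = 329 units

329 units


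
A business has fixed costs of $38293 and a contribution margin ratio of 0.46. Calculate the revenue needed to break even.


Formula: BER = Fixed Costs / Contribution Margin Ratio
BER = $38293 / 0.46
BER = $83245.65 (to the nearest cent)

$83245.65


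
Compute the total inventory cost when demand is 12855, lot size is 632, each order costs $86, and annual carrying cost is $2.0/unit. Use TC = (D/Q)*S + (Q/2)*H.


TC = 12855/632 * 86 + 632/2 * 2.0

$2381.26


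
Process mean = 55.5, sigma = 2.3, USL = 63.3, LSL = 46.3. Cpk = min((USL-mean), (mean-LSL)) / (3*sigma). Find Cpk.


Cpu = (63.3 - 55.5) / (3 * 2.3) = 1.13
Cpl = (55.5 - 46.3) / (3 * 2.3) = 1.33
Cpk = min(1.13, 1.33) = 1.13

1.13


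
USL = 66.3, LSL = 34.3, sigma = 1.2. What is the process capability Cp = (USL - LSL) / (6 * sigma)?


Cp = (66.3 - 34.3) / (6 * 1.2)

4.44


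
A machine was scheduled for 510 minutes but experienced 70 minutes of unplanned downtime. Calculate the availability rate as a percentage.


Formula: Availability = (Planned Time - Downtime) / Planned Time * 100
Uptime = 510 - 70 = 440 min
Availability = 440 / 510 * 100 = 86.3%

86.3%


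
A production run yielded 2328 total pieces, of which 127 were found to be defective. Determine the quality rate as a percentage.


Formula: Quality Rate = Good Pieces / Total Pieces * 100
Good pieces = 2328 - 127 = 2201
QR = 2201 / 2328 * 100 = 94.5%

94.5%


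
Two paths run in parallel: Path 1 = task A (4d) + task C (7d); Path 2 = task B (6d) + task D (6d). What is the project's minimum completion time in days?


Path 1 = 4 + 7 = 11 days
Path 2 = 6 + 6 = 12 days
Duration = max(11, 12) = 12 days

12 days


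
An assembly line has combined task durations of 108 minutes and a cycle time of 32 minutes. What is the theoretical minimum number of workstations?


Formula: N_min = ceil(Sum of Task Times / Cycle Time)
N_min = ceil(108 min / 32 min) = ceil(3.375)
N_min = 4 stations

4


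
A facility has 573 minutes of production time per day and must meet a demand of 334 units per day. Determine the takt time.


Formula: Takt Time = Available Production Time / Customer Demand
Takt = 573 min/day / 334 units/day
Takt = 1.72 min/unit

1.72 min/unit


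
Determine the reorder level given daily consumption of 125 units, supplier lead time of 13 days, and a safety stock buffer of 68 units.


Formula: ROP = (Daily Demand * Lead Time) + Safety Stock
Demand during lead time = 125 * 13 = 1625 units
ROP = 1625 + 68 = 1693 units

1693 units


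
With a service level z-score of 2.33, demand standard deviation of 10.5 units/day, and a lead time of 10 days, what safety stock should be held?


Formula: SS = z * sigma_d * sqrt(LT)
sqrt(LT) = sqrt(10) = 3.1623
SS = 2.33 * 10.5 * 3.1623
SS = 77.4 units

77.4 units


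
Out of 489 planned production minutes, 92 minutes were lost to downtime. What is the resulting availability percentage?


Formula: Availability = (Planned Time - Downtime) / Planned Time * 100
Uptime = 489 - 92 = 397 min
Availability = 397 / 489 * 100 = 81.2%

81.2%


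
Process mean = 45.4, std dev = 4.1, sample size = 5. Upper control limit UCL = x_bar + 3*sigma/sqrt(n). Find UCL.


UCL = 45.4 + 3 * 4.1 / sqrt(5)

50.9


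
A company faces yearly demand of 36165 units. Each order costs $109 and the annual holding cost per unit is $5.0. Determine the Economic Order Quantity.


Formula: EOQ = sqrt(2 * D * S / H)
Numerator: 2 * 36165 * 109 = 7883970
2DS/H = 7883970 / 5.0 = 1576794.0
EOQ = sqrt(1576794.0) = 1255.7 units

1255.7 units


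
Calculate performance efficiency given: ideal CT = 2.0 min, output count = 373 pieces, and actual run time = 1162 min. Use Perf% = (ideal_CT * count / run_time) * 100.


Formula: Performance = (Ideal CT * Total Count) / Run Time * 100
Ideal output time = 2.0 * 373 = 746.0 min
Performance = 746.0 / 1162 * 100 = 64.2%

64.2%


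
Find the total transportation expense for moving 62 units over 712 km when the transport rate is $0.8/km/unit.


TC = dist * cost * units = 712 * 0.8 * 62 = $35315.20

$35315.20


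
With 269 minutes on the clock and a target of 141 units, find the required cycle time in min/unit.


Formula: CT = Available Time / Number of Units
CT = 269 min / 141 units
CT = 1.91 min/unit

1.91 min/unit


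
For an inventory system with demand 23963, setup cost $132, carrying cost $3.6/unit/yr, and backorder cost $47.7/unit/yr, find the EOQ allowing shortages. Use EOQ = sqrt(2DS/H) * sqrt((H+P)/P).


Formula: EOQ* = sqrt(2DS/H) * sqrt((H+P)/P)
Base EOQ = sqrt(2*23963*132/3.6) = 1325.63 units
Correction = sqrt((3.6+47.7)/47.7) = 1.03705
EOQ* = 1325.63 * 1.03705 = 1374.7 units

1374.7 units


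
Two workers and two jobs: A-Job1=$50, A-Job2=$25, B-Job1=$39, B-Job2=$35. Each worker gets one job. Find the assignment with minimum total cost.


Option 1: A->1 + B->2 = $50 + $35 = $85
Option 2: A->2 + B->1 = $25 + $39 = $64
Min cost = min($85, $64) = $64

$64


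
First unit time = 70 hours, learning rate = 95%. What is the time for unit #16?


Formula: T_n = T_1 * (learning_rate)^(log2(n)) where learning_rate = rate/100
Doublings = log2(16) = 4
T_n = 70 * 0.95^4
T_n = 70 * 0.8145 = 57.0 hours

57.0 hours


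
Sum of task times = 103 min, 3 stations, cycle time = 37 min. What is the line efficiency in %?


Formula: Efficiency = Sum of Task Times / (N_stations * CT) * 100
Total station capacity = 3 stations * 37 min = 111 min
Efficiency = 103 / 111 * 100 = 92.8%

92.8%


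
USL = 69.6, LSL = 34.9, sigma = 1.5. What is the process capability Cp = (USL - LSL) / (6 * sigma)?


Cp = (69.6 - 34.9) / (6 * 1.5)

3.86


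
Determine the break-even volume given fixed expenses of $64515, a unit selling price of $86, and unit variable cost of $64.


Formula: BEQ = Fixed Costs / (Price - Variable Cost)
Contribution margin = $86 - $64 = $22/unit
BEQ = ceil($64515 / $22/unit) = ceil(2932.5) = 2933 units

2933 units


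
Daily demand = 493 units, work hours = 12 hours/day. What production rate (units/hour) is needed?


Formula: Production Rate = Daily Demand / Available Hours
Rate = 493 units/day / 12 hours/day
Rate = 41.1 units/hour

41.1 units/hour


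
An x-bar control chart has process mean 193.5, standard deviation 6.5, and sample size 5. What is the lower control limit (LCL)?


LCL = 193.5 - 3 * 6.5 / sqrt(5)

184.78


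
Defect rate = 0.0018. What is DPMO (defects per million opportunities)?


DPMO = defect_rate * 1000000 = 0.0018 * 1000000

1800


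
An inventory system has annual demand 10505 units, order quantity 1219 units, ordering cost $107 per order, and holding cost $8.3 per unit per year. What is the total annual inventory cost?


TC = 10505/1219 * 107 + 1219/2 * 8.3

$5980.95


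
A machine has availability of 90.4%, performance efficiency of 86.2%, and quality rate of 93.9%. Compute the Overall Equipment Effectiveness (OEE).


Formula: OEE = Availability * Performance * Quality / 10000
A * P = 90.4% * 86.2% / 100 = 77.92%
OEE = 77.92% * 93.9% / 100 = 73.2%

73.2%


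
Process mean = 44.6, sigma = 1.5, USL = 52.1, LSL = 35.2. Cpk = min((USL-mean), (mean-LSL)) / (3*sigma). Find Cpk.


Cpu = (52.1 - 44.6) / (3 * 1.5) = 1.67
Cpl = (44.6 - 35.2) / (3 * 1.5) = 2.09
Cpk = min(1.67, 2.09) = 1.67

1.67


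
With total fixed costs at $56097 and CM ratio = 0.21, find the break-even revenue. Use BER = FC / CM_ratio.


Formula: BER = Fixed Costs / Contribution Margin Ratio
BER = $56097 / 0.21
BER = $267128.57 (to the nearest cent)

$267128.57


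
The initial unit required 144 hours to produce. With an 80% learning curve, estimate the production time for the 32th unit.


Formula: T_n = T_1 * (learning_rate)^(log2(n)) where learning_rate = rate/100
Doublings = log2(32) = 5
T_n = 144 * 0.8^5
T_n = 144 * 0.3277 = 47.2 hours

47.2 hours


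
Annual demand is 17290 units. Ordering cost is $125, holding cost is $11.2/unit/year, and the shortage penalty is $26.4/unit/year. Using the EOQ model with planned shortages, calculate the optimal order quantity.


Formula: EOQ* = sqrt(2DS/H) * sqrt((H+P)/P)
Base EOQ = sqrt(2*17290*125/11.2) = 621.24 units
Correction = sqrt((11.2+26.4)/26.4) = 1.19342
EOQ* = 621.24 * 1.19342 = 741.4 units

741.4 units


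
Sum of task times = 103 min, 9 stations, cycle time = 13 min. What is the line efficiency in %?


Formula: Efficiency = Sum of Task Times / (N_stations * CT) * 100
Total station capacity = 9 stations * 13 min = 117 min
Efficiency = 103 / 117 * 100 = 88.0%

88.0%


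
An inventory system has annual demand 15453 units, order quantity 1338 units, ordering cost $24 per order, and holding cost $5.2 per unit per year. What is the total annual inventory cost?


TC = 15453/1338 * 24 + 1338/2 * 5.2

$3755.98


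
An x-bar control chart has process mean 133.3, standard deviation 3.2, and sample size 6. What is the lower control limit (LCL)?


LCL = 133.3 - 3 * 3.2 / sqrt(6)

129.38


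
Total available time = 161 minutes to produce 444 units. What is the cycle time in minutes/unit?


Formula: CT = Available Time / Number of Units
CT = 161 min / 444 units
CT = 0.36 min/unit

0.36 min/unit


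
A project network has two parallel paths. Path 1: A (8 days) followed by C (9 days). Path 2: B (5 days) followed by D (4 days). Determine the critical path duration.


Path 1 = 8 + 9 = 17 days
Path 2 = 5 + 4 = 9 days
Duration = max(17, 9) = 17 days

17 days


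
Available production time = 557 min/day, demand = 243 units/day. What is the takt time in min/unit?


Formula: Takt Time = Available Production Time / Customer Demand
Takt = 557 min/day / 243 units/day
Takt = 2.29 min/unit

2.29 min/unit


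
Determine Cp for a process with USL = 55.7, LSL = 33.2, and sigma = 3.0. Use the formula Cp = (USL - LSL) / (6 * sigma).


Cp = (55.7 - 33.2) / (6 * 3.0)

1.25


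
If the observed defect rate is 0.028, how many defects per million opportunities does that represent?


DPMO = defect_rate * 1000000 = 0.028 * 1000000

28000


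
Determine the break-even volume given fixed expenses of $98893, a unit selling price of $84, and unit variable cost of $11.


Formula: BEQ = Fixed Costs / (Price - Variable Cost)
Contribution margin = $84 - $11 = $73/unit
BEQ = ceil($98893 / $73/unit) = ceil(1354.7) = 1355 units

1355 units


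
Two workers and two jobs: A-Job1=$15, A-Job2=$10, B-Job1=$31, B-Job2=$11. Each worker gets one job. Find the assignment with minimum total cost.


Option 1: A->1 + B->2 = $15 + $11 = $26
Option 2: A->2 + B->1 = $10 + $31 = $41
Min cost = min($26, $41) = $26

$26


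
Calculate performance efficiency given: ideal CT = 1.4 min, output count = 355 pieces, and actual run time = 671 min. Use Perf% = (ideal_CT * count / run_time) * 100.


Formula: Performance = (Ideal CT * Total Count) / Run Time * 100
Ideal output time = 1.4 * 355 = 497.0 min
Performance = 497.0 / 671 * 100 = 74.1%

74.1%


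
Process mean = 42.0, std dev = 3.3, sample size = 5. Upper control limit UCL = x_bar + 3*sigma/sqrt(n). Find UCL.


UCL = 42.0 + 3 * 3.3 / sqrt(5)

46.43


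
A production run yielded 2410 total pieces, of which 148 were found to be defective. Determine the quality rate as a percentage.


Formula: Quality Rate = Good Pieces / Total Pieces * 100
Good pieces = 2410 - 148 = 2262
QR = 2262 / 2410 * 100 = 93.9%

93.9%


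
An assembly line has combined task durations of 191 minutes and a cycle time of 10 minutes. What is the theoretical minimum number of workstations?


Formula: N_min = ceil(Sum of Task Times / Cycle Time)
N_min = ceil(191 min / 10 min) = ceil(19.1)
N_min = 20 stations

20


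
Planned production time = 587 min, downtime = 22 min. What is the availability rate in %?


Formula: Availability = (Planned Time - Downtime) / Planned Time * 100
Uptime = 587 - 22 = 565 min
Availability = 565 / 587 * 100 = 96.3%

96.3%


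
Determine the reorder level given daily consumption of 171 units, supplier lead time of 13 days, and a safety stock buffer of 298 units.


Formula: ROP = (Daily Demand * Lead Time) + Safety Stock
Demand during lead time = 171 * 13 = 2223 units
ROP = 2223 + 298 = 2521 units

2521 units


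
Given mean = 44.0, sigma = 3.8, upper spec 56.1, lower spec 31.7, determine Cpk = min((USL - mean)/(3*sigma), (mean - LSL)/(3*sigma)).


Cpu = (56.1 - 44.0) / (3 * 3.8) = 1.06
Cpl = (44.0 - 31.7) / (3 * 3.8) = 1.08
Cpk = min(1.06, 1.08) = 1.06

1.06


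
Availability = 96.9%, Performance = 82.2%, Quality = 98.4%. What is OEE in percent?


Formula: OEE = Availability * Performance * Quality / 10000
A * P = 96.9% * 82.2% / 100 = 79.65%
OEE = 79.65% * 98.4% / 100 = 78.4%

78.4%


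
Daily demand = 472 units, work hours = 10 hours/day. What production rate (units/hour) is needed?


Formula: Production Rate = Daily Demand / Available Hours
Rate = 472 units/day / 10 hours/day
Rate = 47.2 units/hour

47.2 units/hour


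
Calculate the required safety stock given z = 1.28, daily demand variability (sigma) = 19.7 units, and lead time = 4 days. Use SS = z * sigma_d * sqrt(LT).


Formula: SS = z * sigma_d * sqrt(LT)
sqrt(LT) = sqrt(4) = 2.0
SS = 1.28 * 19.7 * 2.0
SS = 50.4 units

50.4 units


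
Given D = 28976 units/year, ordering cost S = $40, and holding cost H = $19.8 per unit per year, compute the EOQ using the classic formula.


Formula: EOQ = sqrt(2 * D * S / H)
Numerator: 2 * 28976 * 40 = 2318080
2DS/H = 2318080 / 19.8 = 117074.7
EOQ = sqrt(117074.7) = 342.2 units

342.2 units


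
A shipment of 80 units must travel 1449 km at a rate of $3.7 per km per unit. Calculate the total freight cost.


TC = dist * cost * units = 1449 * 3.7 * 80 = $428904.00

$428904.00


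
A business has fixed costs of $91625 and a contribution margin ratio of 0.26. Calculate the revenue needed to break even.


Formula: BER = Fixed Costs / Contribution Margin Ratio
BER = $91625 / 0.26
BER = $352403.85 (to the nearest cent)

$352403.85


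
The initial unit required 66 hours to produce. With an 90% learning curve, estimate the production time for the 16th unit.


Formula: T_n = T_1 * (learning_rate)^(log2(n)) where learning_rate = rate/100
Doublings = log2(16) = 4
T_n = 66 * 0.9^4
T_n = 66 * 0.6561 = 43.3 hours

43.3 hours


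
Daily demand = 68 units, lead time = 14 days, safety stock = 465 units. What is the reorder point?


Formula: ROP = (Daily Demand * Lead Time) + Safety Stock
Demand during lead time = 68 * 14 = 952 units
ROP = 952 + 465 = 1417 units

1417 units


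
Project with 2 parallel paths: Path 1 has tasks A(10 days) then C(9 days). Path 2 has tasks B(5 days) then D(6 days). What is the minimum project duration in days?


Path 1 = 10 + 9 = 19 days
Path 2 = 5 + 6 = 11 days
Duration = max(19, 11) = 19 days

19 days


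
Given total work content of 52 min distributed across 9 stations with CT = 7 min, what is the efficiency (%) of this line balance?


Formula: Efficiency = Sum of Task Times / (N_stations * CT) * 100
Total station capacity = 9 stations * 7 min = 63 min
Efficiency = 52 / 63 * 100 = 82.5%

82.5%


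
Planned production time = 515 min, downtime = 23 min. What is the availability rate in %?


Formula: Availability = (Planned Time - Downtime) / Planned Time * 100
Uptime = 515 - 23 = 492 min
Availability = 492 / 515 * 100 = 95.5%

95.5%


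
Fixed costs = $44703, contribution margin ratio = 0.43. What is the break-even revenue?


Formula: BER = Fixed Costs / Contribution Margin Ratio
BER = $44703 / 0.43
BER = $103960.47 (to the nearest cent)

$103960.47


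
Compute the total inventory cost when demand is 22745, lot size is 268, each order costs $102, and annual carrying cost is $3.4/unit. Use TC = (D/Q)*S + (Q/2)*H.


TC = 22745/268 * 102 + 268/2 * 3.4

$9112.28


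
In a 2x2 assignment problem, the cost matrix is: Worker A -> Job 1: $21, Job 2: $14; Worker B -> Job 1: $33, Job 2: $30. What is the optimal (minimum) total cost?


Option 1: A->1 + B->2 = $21 + $30 = $51
Option 2: A->2 + B->1 = $14 + $33 = $47
Min cost = min($51, $47) = $47

$47


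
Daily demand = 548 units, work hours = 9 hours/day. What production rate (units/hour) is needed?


Formula: Production Rate = Daily Demand / Available Hours
Rate = 548 units/day / 9 hours/day
Rate = 60.9 units/hour

60.9 units/hour


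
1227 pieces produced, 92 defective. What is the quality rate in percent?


Formula: Quality Rate = Good Pieces / Total Pieces * 100
Good pieces = 1227 - 92 = 1135
QR = 1135 / 1227 * 100 = 92.5%

92.5%


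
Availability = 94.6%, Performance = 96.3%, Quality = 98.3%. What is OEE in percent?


Formula: OEE = Availability * Performance * Quality / 10000
A * P = 94.6% * 96.3% / 100 = 91.1%
OEE = 91.1% * 98.3% / 100 = 89.6%

89.6%


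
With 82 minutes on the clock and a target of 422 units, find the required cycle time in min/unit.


Formula: CT = Available Time / Number of Units
CT = 82 min / 422 units
CT = 0.19 min/unit

0.19 min/unit


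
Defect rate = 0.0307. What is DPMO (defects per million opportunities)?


DPMO = defect_rate * 1000000 = 0.0307 * 1000000

30700


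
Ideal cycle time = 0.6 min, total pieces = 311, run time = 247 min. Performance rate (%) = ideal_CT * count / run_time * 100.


Formula: Performance = (Ideal CT * Total Count) / Run Time * 100
Ideal output time = 0.6 * 311 = 186.6 min
Performance = 186.6 / 247 * 100 = 75.5%

75.5%


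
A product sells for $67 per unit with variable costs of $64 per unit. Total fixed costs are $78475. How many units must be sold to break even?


Formula: BEQ = Fixed Costs / (Price - Variable Cost)
Contribution margin = $67 - $64 = $3/unit
BEQ = ceil($78475 / $3/unit) = ceil(26158.33) = 26159 units

26159 units


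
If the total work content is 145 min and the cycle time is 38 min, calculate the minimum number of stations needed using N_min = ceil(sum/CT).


Formula: N_min = ceil(Sum of Task Times / Cycle Time)
N_min = ceil(145 min / 38 min) = ceil(3.8158)
N_min = 4 stations

4


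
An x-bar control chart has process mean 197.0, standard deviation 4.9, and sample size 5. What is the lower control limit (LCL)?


LCL = 197.0 - 3 * 4.9 / sqrt(5)

190.43


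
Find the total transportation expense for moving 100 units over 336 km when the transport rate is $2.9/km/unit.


TC = dist * cost * units = 336 * 2.9 * 100 = $97440.00

$97440.00


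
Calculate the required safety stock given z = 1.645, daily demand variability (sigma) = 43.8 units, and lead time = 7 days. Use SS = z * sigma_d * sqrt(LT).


Formula: SS = z * sigma_d * sqrt(LT)
sqrt(LT) = sqrt(7) = 2.6458
SS = 1.645 * 43.8 * 2.6458
SS = 190.6 units

190.6 units


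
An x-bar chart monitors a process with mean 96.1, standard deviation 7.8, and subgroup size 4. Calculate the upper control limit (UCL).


UCL = 96.1 + 3 * 7.8 / sqrt(4)

107.8


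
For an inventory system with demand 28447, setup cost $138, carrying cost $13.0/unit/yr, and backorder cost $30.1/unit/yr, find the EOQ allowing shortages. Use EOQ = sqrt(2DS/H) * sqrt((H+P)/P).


Formula: EOQ* = sqrt(2DS/H) * sqrt((H+P)/P)
Base EOQ = sqrt(2*28447*138/13.0) = 777.14 units
Correction = sqrt((13.0+30.1)/30.1) = 1.19662
EOQ* = 777.14 * 1.19662 = 929.9 units

929.9 units


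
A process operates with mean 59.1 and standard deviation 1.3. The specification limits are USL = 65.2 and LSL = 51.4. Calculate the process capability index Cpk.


Cpu = (65.2 - 59.1) / (3 * 1.3) = 1.56
Cpl = (59.1 - 51.4) / (3 * 1.3) = 1.97
Cpk = min(1.56, 1.97) = 1.56

1.56


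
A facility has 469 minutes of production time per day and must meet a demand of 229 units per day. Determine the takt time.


Formula: Takt Time = Available Production Time / Customer Demand
Takt = 469 min/day / 229 units/day
Takt = 2.05 min/unit

2.05 min/unit


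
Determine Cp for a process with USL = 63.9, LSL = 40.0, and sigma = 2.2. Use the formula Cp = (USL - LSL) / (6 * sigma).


Cp = (63.9 - 40.0) / (6 * 2.2)

1.81


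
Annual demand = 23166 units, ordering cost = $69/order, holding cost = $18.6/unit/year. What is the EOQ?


Formula: EOQ = sqrt(2 * D * S / H)
Numerator: 2 * 23166 * 69 = 3196908
2DS/H = 3196908 / 18.6 = 171876.8
EOQ = sqrt(171876.8) = 414.6 units

414.6 units


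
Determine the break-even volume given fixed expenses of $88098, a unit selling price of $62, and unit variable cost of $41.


Formula: BEQ = Fixed Costs / (Price - Variable Cost)
Contribution margin = $62 - $41 = $21/unit
BEQ = ceil($88098 / $21/unit) = ceil(4195.14) = 4196 units

4196 units


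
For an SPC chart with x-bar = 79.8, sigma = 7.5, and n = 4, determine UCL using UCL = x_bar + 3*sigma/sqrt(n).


UCL = 79.8 + 3 * 7.5 / sqrt(4)

91.05


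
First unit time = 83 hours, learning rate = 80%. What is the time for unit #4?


Formula: T_n = T_1 * (learning_rate)^(log2(n)) where learning_rate = rate/100
Doublings = log2(4) = 2
T_n = 83 * 0.8^2
T_n = 83 * 0.64 = 53.1 hours

53.1 hours


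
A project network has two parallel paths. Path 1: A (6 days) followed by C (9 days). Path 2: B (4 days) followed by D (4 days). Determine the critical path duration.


Path 1 = 6 + 9 = 15 days
Path 2 = 4 + 4 = 8 days
Duration = max(15, 8) = 15 days

15 days


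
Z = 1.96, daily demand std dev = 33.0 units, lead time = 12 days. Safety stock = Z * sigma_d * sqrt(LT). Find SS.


Formula: SS = z * sigma_d * sqrt(LT)
sqrt(LT) = sqrt(12) = 3.4641
SS = 1.96 * 33.0 * 3.4641
SS = 224.1 units

224.1 units


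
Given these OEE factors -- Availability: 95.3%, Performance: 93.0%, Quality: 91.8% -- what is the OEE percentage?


Formula: OEE = Availability * Performance * Quality / 10000
A * P = 95.3% * 93.0% / 100 = 88.63%
OEE = 88.63% * 91.8% / 100 = 81.4%

81.4%


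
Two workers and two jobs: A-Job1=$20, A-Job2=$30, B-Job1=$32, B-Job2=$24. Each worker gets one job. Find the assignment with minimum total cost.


Option 1: A->1 + B->2 = $20 + $24 = $44
Option 2: A->2 + B->1 = $30 + $32 = $62
Min cost = min($44, $62) = $44

$44


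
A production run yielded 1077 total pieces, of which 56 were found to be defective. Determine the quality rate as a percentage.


Formula: Quality Rate = Good Pieces / Total Pieces * 100
Good pieces = 1077 - 56 = 1021
QR = 1021 / 1077 * 100 = 94.8%

94.8%


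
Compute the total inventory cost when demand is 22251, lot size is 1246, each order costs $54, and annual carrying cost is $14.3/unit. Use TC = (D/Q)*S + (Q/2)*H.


TC = 22251/1246 * 54 + 1246/2 * 14.3

$9873.23
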